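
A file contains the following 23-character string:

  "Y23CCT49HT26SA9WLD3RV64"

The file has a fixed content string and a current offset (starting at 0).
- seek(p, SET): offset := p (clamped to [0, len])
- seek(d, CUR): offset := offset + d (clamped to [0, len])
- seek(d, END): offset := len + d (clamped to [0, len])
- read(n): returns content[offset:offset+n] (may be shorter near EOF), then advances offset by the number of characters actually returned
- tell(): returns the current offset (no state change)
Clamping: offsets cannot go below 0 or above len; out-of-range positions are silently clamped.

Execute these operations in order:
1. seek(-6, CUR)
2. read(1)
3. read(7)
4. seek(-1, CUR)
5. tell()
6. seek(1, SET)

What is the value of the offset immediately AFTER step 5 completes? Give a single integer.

Answer: 7

Derivation:
After 1 (seek(-6, CUR)): offset=0
After 2 (read(1)): returned 'Y', offset=1
After 3 (read(7)): returned '23CCT49', offset=8
After 4 (seek(-1, CUR)): offset=7
After 5 (tell()): offset=7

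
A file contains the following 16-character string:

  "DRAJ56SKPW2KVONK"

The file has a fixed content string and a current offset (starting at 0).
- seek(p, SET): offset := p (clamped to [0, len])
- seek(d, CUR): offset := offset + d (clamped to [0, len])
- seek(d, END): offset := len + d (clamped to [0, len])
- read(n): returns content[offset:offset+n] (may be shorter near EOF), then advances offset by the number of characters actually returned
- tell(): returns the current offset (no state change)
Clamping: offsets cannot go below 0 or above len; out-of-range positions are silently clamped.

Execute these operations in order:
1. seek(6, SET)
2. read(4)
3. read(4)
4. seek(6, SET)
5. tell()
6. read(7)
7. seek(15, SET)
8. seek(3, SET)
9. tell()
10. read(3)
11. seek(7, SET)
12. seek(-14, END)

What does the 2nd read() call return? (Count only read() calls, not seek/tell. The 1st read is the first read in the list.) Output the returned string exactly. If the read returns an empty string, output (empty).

After 1 (seek(6, SET)): offset=6
After 2 (read(4)): returned 'SKPW', offset=10
After 3 (read(4)): returned '2KVO', offset=14
After 4 (seek(6, SET)): offset=6
After 5 (tell()): offset=6
After 6 (read(7)): returned 'SKPW2KV', offset=13
After 7 (seek(15, SET)): offset=15
After 8 (seek(3, SET)): offset=3
After 9 (tell()): offset=3
After 10 (read(3)): returned 'J56', offset=6
After 11 (seek(7, SET)): offset=7
After 12 (seek(-14, END)): offset=2

Answer: 2KVO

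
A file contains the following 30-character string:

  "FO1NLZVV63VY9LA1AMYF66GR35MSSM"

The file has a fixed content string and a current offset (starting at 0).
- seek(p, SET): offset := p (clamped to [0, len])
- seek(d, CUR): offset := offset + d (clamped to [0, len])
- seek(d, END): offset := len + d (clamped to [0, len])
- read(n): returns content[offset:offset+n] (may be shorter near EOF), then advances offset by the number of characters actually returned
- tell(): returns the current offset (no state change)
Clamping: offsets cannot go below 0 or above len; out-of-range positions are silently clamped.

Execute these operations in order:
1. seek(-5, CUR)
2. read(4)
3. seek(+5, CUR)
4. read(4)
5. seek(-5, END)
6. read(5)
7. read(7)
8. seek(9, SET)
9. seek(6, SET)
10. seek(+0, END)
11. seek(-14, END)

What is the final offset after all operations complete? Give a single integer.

After 1 (seek(-5, CUR)): offset=0
After 2 (read(4)): returned 'FO1N', offset=4
After 3 (seek(+5, CUR)): offset=9
After 4 (read(4)): returned '3VY9', offset=13
After 5 (seek(-5, END)): offset=25
After 6 (read(5)): returned '5MSSM', offset=30
After 7 (read(7)): returned '', offset=30
After 8 (seek(9, SET)): offset=9
After 9 (seek(6, SET)): offset=6
After 10 (seek(+0, END)): offset=30
After 11 (seek(-14, END)): offset=16

Answer: 16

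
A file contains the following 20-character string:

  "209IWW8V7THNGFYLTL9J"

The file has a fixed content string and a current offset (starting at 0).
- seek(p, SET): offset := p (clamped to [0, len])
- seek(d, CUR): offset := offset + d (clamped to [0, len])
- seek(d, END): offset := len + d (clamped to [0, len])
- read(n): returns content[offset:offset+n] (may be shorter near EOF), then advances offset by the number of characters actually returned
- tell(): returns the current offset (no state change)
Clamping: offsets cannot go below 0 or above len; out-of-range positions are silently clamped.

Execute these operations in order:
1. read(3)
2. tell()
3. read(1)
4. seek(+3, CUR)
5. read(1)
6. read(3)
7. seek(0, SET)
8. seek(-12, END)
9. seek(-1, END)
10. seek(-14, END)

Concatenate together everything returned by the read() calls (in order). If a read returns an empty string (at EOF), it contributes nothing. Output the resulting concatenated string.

Answer: 209IV7TH

Derivation:
After 1 (read(3)): returned '209', offset=3
After 2 (tell()): offset=3
After 3 (read(1)): returned 'I', offset=4
After 4 (seek(+3, CUR)): offset=7
After 5 (read(1)): returned 'V', offset=8
After 6 (read(3)): returned '7TH', offset=11
After 7 (seek(0, SET)): offset=0
After 8 (seek(-12, END)): offset=8
After 9 (seek(-1, END)): offset=19
After 10 (seek(-14, END)): offset=6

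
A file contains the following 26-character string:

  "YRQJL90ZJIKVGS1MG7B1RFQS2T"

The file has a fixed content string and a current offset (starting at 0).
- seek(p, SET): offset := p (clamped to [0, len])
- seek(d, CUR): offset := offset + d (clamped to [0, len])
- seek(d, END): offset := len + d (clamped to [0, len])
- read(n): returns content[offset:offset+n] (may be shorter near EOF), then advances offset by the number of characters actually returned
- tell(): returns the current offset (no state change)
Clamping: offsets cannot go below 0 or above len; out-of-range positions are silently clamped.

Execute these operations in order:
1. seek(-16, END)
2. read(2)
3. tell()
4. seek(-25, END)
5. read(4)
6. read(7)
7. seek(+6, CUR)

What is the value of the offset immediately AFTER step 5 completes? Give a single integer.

After 1 (seek(-16, END)): offset=10
After 2 (read(2)): returned 'KV', offset=12
After 3 (tell()): offset=12
After 4 (seek(-25, END)): offset=1
After 5 (read(4)): returned 'RQJL', offset=5

Answer: 5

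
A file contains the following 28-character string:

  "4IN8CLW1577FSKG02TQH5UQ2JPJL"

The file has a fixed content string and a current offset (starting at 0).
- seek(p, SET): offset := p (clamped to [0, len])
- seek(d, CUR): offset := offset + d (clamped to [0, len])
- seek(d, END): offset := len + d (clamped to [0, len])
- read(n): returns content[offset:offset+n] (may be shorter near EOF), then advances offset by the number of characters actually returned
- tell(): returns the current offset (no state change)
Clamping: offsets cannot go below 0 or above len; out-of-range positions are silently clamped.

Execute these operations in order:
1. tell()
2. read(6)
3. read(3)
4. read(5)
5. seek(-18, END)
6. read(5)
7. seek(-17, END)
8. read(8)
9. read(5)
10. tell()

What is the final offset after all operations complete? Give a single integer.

After 1 (tell()): offset=0
After 2 (read(6)): returned '4IN8CL', offset=6
After 3 (read(3)): returned 'W15', offset=9
After 4 (read(5)): returned '77FSK', offset=14
After 5 (seek(-18, END)): offset=10
After 6 (read(5)): returned '7FSKG', offset=15
After 7 (seek(-17, END)): offset=11
After 8 (read(8)): returned 'FSKG02TQ', offset=19
After 9 (read(5)): returned 'H5UQ2', offset=24
After 10 (tell()): offset=24

Answer: 24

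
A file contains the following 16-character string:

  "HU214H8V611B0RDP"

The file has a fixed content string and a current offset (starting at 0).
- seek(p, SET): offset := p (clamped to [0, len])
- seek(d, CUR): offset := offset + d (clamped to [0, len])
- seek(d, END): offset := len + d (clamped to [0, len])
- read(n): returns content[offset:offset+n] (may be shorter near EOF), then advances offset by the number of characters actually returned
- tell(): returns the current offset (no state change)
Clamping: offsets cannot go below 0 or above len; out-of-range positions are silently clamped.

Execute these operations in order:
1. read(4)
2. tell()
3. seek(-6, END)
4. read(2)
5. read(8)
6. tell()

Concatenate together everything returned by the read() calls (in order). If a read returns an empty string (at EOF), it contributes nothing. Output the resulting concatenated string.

Answer: HU211B0RDP

Derivation:
After 1 (read(4)): returned 'HU21', offset=4
After 2 (tell()): offset=4
After 3 (seek(-6, END)): offset=10
After 4 (read(2)): returned '1B', offset=12
After 5 (read(8)): returned '0RDP', offset=16
After 6 (tell()): offset=16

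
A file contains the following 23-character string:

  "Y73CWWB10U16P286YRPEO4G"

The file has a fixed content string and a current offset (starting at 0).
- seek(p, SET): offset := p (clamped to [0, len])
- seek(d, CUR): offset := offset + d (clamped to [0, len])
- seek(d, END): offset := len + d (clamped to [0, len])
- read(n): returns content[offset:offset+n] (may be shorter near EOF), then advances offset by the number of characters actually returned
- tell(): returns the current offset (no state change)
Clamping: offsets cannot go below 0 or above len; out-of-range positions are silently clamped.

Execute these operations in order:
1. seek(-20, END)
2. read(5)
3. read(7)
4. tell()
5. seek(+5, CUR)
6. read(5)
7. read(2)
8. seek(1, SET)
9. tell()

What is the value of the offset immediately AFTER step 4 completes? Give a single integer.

Answer: 15

Derivation:
After 1 (seek(-20, END)): offset=3
After 2 (read(5)): returned 'CWWB1', offset=8
After 3 (read(7)): returned '0U16P28', offset=15
After 4 (tell()): offset=15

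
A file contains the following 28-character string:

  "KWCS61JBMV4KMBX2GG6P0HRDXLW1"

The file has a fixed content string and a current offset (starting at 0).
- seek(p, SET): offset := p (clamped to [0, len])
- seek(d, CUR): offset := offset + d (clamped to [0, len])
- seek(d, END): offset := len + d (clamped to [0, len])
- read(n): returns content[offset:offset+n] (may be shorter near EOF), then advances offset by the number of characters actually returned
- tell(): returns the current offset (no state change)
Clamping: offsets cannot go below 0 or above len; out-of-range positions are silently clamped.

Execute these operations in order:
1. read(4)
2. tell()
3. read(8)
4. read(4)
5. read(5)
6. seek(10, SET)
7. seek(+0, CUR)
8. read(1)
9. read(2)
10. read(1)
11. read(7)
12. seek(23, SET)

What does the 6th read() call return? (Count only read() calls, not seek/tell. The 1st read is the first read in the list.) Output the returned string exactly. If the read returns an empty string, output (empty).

Answer: KM

Derivation:
After 1 (read(4)): returned 'KWCS', offset=4
After 2 (tell()): offset=4
After 3 (read(8)): returned '61JBMV4K', offset=12
After 4 (read(4)): returned 'MBX2', offset=16
After 5 (read(5)): returned 'GG6P0', offset=21
After 6 (seek(10, SET)): offset=10
After 7 (seek(+0, CUR)): offset=10
After 8 (read(1)): returned '4', offset=11
After 9 (read(2)): returned 'KM', offset=13
After 10 (read(1)): returned 'B', offset=14
After 11 (read(7)): returned 'X2GG6P0', offset=21
After 12 (seek(23, SET)): offset=23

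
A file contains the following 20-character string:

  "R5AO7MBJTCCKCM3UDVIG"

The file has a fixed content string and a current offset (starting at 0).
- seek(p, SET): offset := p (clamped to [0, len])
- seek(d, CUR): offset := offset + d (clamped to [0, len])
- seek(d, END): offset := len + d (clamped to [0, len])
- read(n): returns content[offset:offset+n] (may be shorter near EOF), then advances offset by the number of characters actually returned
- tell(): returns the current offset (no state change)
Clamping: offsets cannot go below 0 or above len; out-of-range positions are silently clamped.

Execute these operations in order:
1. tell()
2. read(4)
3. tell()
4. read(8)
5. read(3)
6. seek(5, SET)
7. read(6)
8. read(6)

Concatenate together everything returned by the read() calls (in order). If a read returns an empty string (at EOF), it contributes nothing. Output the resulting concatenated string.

Answer: R5AO7MBJTCCKCM3MBJTCCKCM3UD

Derivation:
After 1 (tell()): offset=0
After 2 (read(4)): returned 'R5AO', offset=4
After 3 (tell()): offset=4
After 4 (read(8)): returned '7MBJTCCK', offset=12
After 5 (read(3)): returned 'CM3', offset=15
After 6 (seek(5, SET)): offset=5
After 7 (read(6)): returned 'MBJTCC', offset=11
After 8 (read(6)): returned 'KCM3UD', offset=17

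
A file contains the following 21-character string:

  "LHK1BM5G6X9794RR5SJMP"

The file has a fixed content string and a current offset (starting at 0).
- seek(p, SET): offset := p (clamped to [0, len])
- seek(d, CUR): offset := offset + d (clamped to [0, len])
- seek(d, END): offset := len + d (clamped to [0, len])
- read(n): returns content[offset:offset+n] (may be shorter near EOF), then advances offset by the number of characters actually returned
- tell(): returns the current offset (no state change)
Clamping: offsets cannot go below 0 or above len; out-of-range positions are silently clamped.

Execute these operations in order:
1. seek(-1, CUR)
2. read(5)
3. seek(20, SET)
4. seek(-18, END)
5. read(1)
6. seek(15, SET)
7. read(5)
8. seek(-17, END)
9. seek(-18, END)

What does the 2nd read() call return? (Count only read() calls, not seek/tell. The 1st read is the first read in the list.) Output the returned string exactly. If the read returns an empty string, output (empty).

Answer: 1

Derivation:
After 1 (seek(-1, CUR)): offset=0
After 2 (read(5)): returned 'LHK1B', offset=5
After 3 (seek(20, SET)): offset=20
After 4 (seek(-18, END)): offset=3
After 5 (read(1)): returned '1', offset=4
After 6 (seek(15, SET)): offset=15
After 7 (read(5)): returned 'R5SJM', offset=20
After 8 (seek(-17, END)): offset=4
After 9 (seek(-18, END)): offset=3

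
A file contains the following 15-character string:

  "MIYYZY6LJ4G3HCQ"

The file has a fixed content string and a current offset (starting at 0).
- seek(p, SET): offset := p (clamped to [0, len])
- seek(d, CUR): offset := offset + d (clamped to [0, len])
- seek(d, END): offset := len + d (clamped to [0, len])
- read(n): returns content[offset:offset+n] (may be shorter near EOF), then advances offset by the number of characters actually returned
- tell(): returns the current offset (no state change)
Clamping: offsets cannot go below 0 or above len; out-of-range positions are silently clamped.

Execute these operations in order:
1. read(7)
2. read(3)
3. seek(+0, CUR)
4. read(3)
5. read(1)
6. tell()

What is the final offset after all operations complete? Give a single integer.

After 1 (read(7)): returned 'MIYYZY6', offset=7
After 2 (read(3)): returned 'LJ4', offset=10
After 3 (seek(+0, CUR)): offset=10
After 4 (read(3)): returned 'G3H', offset=13
After 5 (read(1)): returned 'C', offset=14
After 6 (tell()): offset=14

Answer: 14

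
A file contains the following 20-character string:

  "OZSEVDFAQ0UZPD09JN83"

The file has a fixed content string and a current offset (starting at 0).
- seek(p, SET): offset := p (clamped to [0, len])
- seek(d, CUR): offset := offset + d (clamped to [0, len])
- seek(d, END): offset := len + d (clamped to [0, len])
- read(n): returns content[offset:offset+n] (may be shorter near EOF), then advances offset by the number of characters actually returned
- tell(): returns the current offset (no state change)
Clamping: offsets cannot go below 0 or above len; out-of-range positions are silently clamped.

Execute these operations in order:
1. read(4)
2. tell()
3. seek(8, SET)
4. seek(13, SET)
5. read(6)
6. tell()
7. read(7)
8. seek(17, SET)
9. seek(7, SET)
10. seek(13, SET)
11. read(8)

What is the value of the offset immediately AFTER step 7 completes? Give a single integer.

Answer: 20

Derivation:
After 1 (read(4)): returned 'OZSE', offset=4
After 2 (tell()): offset=4
After 3 (seek(8, SET)): offset=8
After 4 (seek(13, SET)): offset=13
After 5 (read(6)): returned 'D09JN8', offset=19
After 6 (tell()): offset=19
After 7 (read(7)): returned '3', offset=20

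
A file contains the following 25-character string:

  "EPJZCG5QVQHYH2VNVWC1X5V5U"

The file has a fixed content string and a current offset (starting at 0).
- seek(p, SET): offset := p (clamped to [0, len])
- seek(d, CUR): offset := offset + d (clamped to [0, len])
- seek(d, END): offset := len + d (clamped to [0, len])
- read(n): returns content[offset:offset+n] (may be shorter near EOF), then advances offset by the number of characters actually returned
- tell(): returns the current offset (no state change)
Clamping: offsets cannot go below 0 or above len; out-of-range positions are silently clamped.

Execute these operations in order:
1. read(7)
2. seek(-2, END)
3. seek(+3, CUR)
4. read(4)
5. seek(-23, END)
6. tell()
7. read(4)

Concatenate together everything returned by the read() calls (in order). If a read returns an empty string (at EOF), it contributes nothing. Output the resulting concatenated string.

After 1 (read(7)): returned 'EPJZCG5', offset=7
After 2 (seek(-2, END)): offset=23
After 3 (seek(+3, CUR)): offset=25
After 4 (read(4)): returned '', offset=25
After 5 (seek(-23, END)): offset=2
After 6 (tell()): offset=2
After 7 (read(4)): returned 'JZCG', offset=6

Answer: EPJZCG5JZCG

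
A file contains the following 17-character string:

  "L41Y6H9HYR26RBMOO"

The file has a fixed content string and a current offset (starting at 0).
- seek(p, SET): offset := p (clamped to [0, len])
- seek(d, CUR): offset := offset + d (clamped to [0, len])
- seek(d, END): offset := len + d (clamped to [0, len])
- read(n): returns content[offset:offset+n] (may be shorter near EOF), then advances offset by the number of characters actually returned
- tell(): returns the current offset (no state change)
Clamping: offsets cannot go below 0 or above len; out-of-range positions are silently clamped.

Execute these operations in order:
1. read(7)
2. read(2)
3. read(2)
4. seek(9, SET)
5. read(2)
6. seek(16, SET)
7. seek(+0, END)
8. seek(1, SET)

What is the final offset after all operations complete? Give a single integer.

After 1 (read(7)): returned 'L41Y6H9', offset=7
After 2 (read(2)): returned 'HY', offset=9
After 3 (read(2)): returned 'R2', offset=11
After 4 (seek(9, SET)): offset=9
After 5 (read(2)): returned 'R2', offset=11
After 6 (seek(16, SET)): offset=16
After 7 (seek(+0, END)): offset=17
After 8 (seek(1, SET)): offset=1

Answer: 1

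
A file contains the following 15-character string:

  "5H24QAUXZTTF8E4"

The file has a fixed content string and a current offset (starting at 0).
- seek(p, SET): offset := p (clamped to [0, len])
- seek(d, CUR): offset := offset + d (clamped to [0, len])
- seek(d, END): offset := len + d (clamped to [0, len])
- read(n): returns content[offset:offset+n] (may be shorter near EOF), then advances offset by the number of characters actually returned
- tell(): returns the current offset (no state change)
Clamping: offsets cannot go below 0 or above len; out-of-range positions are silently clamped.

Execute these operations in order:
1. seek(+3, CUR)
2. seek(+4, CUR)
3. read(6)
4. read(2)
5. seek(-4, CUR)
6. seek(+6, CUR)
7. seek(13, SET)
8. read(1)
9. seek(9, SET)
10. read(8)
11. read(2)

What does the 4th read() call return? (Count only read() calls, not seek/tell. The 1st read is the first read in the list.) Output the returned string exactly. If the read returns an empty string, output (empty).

After 1 (seek(+3, CUR)): offset=3
After 2 (seek(+4, CUR)): offset=7
After 3 (read(6)): returned 'XZTTF8', offset=13
After 4 (read(2)): returned 'E4', offset=15
After 5 (seek(-4, CUR)): offset=11
After 6 (seek(+6, CUR)): offset=15
After 7 (seek(13, SET)): offset=13
After 8 (read(1)): returned 'E', offset=14
After 9 (seek(9, SET)): offset=9
After 10 (read(8)): returned 'TTF8E4', offset=15
After 11 (read(2)): returned '', offset=15

Answer: TTF8E4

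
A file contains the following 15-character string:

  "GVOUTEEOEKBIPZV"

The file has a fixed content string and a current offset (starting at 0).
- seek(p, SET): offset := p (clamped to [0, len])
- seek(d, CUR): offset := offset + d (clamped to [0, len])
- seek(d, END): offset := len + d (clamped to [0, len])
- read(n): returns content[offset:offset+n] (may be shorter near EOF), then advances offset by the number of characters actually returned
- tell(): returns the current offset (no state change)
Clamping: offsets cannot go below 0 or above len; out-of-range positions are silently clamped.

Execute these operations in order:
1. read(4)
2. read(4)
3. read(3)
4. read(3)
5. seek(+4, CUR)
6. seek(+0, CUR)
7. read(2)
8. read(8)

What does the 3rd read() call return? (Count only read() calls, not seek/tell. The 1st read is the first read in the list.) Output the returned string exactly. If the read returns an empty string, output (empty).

After 1 (read(4)): returned 'GVOU', offset=4
After 2 (read(4)): returned 'TEEO', offset=8
After 3 (read(3)): returned 'EKB', offset=11
After 4 (read(3)): returned 'IPZ', offset=14
After 5 (seek(+4, CUR)): offset=15
After 6 (seek(+0, CUR)): offset=15
After 7 (read(2)): returned '', offset=15
After 8 (read(8)): returned '', offset=15

Answer: EKB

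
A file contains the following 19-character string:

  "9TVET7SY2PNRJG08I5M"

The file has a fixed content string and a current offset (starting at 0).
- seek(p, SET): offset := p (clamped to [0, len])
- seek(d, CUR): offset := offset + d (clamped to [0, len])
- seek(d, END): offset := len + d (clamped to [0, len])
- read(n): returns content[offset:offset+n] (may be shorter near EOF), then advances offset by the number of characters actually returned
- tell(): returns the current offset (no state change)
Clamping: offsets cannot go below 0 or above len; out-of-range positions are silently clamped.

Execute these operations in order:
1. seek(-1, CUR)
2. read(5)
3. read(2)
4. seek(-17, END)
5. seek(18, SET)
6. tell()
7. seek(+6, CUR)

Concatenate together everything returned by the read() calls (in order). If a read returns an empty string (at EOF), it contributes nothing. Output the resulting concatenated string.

Answer: 9TVET7S

Derivation:
After 1 (seek(-1, CUR)): offset=0
After 2 (read(5)): returned '9TVET', offset=5
After 3 (read(2)): returned '7S', offset=7
After 4 (seek(-17, END)): offset=2
After 5 (seek(18, SET)): offset=18
After 6 (tell()): offset=18
After 7 (seek(+6, CUR)): offset=19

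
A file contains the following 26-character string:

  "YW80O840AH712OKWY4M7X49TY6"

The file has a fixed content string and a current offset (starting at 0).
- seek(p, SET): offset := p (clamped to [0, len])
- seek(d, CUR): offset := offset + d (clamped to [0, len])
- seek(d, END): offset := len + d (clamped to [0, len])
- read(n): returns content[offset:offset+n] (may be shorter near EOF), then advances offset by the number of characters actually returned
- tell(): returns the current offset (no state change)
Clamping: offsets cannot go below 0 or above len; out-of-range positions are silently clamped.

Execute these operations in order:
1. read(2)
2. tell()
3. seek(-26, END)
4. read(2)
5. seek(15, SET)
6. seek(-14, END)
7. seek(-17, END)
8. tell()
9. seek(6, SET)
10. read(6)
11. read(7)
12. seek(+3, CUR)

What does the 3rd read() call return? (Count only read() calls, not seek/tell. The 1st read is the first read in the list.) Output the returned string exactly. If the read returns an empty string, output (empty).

After 1 (read(2)): returned 'YW', offset=2
After 2 (tell()): offset=2
After 3 (seek(-26, END)): offset=0
After 4 (read(2)): returned 'YW', offset=2
After 5 (seek(15, SET)): offset=15
After 6 (seek(-14, END)): offset=12
After 7 (seek(-17, END)): offset=9
After 8 (tell()): offset=9
After 9 (seek(6, SET)): offset=6
After 10 (read(6)): returned '40AH71', offset=12
After 11 (read(7)): returned '2OKWY4M', offset=19
After 12 (seek(+3, CUR)): offset=22

Answer: 40AH71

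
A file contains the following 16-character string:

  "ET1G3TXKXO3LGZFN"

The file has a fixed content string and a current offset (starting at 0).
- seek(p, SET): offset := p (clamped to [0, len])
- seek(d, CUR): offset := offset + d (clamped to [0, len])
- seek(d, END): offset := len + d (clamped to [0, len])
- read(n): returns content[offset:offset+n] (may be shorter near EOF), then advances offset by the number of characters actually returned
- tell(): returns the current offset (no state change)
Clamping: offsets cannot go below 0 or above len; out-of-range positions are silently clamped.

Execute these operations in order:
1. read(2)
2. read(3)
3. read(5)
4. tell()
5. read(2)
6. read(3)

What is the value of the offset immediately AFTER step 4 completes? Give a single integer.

Answer: 10

Derivation:
After 1 (read(2)): returned 'ET', offset=2
After 2 (read(3)): returned '1G3', offset=5
After 3 (read(5)): returned 'TXKXO', offset=10
After 4 (tell()): offset=10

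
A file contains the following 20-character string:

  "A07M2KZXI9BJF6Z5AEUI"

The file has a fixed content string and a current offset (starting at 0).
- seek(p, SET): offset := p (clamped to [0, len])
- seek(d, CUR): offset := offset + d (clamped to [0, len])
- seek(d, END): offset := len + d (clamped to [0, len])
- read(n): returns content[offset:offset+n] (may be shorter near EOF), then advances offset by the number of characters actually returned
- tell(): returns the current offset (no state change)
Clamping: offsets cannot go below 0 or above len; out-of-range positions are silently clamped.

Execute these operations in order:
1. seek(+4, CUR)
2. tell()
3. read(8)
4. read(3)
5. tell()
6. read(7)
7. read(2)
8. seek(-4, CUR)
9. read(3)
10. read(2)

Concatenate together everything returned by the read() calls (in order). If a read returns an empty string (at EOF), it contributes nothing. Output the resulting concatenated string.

After 1 (seek(+4, CUR)): offset=4
After 2 (tell()): offset=4
After 3 (read(8)): returned '2KZXI9BJ', offset=12
After 4 (read(3)): returned 'F6Z', offset=15
After 5 (tell()): offset=15
After 6 (read(7)): returned '5AEUI', offset=20
After 7 (read(2)): returned '', offset=20
After 8 (seek(-4, CUR)): offset=16
After 9 (read(3)): returned 'AEU', offset=19
After 10 (read(2)): returned 'I', offset=20

Answer: 2KZXI9BJF6Z5AEUIAEUI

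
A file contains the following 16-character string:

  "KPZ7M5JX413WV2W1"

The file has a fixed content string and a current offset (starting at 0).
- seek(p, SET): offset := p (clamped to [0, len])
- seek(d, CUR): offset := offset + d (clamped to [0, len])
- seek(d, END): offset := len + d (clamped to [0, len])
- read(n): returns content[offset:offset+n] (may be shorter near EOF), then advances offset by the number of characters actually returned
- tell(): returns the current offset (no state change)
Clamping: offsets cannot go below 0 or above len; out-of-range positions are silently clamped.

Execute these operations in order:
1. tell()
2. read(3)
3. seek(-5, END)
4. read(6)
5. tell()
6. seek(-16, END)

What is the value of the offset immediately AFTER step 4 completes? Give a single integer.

Answer: 16

Derivation:
After 1 (tell()): offset=0
After 2 (read(3)): returned 'KPZ', offset=3
After 3 (seek(-5, END)): offset=11
After 4 (read(6)): returned 'WV2W1', offset=16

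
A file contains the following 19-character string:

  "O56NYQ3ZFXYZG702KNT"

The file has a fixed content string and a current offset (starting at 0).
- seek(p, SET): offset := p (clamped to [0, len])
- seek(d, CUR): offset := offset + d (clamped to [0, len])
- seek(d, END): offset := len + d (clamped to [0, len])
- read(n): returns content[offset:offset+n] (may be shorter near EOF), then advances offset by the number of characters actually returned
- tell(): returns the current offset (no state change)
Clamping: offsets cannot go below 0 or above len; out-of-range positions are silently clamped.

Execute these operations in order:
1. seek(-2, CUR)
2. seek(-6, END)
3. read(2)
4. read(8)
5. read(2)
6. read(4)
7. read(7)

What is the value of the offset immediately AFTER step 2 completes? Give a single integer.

After 1 (seek(-2, CUR)): offset=0
After 2 (seek(-6, END)): offset=13

Answer: 13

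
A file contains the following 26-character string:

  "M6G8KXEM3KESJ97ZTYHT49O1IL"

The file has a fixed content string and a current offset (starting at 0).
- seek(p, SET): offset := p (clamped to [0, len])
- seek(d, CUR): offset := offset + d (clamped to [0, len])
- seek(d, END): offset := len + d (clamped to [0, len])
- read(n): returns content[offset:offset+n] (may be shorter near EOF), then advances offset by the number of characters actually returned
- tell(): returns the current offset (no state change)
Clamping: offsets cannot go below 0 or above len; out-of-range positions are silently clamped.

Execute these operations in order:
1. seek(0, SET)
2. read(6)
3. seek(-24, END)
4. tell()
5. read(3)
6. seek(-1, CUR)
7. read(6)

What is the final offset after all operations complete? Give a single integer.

Answer: 10

Derivation:
After 1 (seek(0, SET)): offset=0
After 2 (read(6)): returned 'M6G8KX', offset=6
After 3 (seek(-24, END)): offset=2
After 4 (tell()): offset=2
After 5 (read(3)): returned 'G8K', offset=5
After 6 (seek(-1, CUR)): offset=4
After 7 (read(6)): returned 'KXEM3K', offset=10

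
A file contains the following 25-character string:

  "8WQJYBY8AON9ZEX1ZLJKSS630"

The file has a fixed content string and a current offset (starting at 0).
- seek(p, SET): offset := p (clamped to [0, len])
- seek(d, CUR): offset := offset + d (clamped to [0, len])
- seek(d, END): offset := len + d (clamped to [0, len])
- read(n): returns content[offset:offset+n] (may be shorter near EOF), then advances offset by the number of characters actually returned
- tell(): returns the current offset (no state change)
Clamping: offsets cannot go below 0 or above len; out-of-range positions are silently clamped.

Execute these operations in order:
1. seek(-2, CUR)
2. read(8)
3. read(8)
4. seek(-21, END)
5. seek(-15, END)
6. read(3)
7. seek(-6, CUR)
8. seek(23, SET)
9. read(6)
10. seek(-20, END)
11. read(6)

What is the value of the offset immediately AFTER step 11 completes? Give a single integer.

Answer: 11

Derivation:
After 1 (seek(-2, CUR)): offset=0
After 2 (read(8)): returned '8WQJYBY8', offset=8
After 3 (read(8)): returned 'AON9ZEX1', offset=16
After 4 (seek(-21, END)): offset=4
After 5 (seek(-15, END)): offset=10
After 6 (read(3)): returned 'N9Z', offset=13
After 7 (seek(-6, CUR)): offset=7
After 8 (seek(23, SET)): offset=23
After 9 (read(6)): returned '30', offset=25
After 10 (seek(-20, END)): offset=5
After 11 (read(6)): returned 'BY8AON', offset=11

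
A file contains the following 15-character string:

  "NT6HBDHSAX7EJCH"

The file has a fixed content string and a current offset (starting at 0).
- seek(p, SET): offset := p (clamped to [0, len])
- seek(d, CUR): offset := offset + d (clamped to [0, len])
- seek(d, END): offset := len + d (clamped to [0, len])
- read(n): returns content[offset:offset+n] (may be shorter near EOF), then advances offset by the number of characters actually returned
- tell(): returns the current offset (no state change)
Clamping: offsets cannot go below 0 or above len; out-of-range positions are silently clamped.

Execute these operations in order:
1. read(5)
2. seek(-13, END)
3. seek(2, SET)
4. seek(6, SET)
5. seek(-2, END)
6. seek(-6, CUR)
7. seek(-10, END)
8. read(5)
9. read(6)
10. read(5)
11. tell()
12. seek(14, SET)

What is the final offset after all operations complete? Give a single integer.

Answer: 14

Derivation:
After 1 (read(5)): returned 'NT6HB', offset=5
After 2 (seek(-13, END)): offset=2
After 3 (seek(2, SET)): offset=2
After 4 (seek(6, SET)): offset=6
After 5 (seek(-2, END)): offset=13
After 6 (seek(-6, CUR)): offset=7
After 7 (seek(-10, END)): offset=5
After 8 (read(5)): returned 'DHSAX', offset=10
After 9 (read(6)): returned '7EJCH', offset=15
After 10 (read(5)): returned '', offset=15
After 11 (tell()): offset=15
After 12 (seek(14, SET)): offset=14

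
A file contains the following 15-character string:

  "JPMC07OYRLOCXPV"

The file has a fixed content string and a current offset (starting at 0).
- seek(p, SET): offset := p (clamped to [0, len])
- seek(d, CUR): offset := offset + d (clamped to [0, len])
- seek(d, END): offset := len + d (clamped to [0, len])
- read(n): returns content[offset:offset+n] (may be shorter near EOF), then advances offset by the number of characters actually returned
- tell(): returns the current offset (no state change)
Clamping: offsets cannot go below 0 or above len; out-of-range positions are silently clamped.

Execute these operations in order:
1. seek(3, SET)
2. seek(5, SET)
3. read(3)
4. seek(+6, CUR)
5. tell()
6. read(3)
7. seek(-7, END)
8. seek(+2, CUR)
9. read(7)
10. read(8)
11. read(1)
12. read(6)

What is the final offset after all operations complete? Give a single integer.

After 1 (seek(3, SET)): offset=3
After 2 (seek(5, SET)): offset=5
After 3 (read(3)): returned '7OY', offset=8
After 4 (seek(+6, CUR)): offset=14
After 5 (tell()): offset=14
After 6 (read(3)): returned 'V', offset=15
After 7 (seek(-7, END)): offset=8
After 8 (seek(+2, CUR)): offset=10
After 9 (read(7)): returned 'OCXPV', offset=15
After 10 (read(8)): returned '', offset=15
After 11 (read(1)): returned '', offset=15
After 12 (read(6)): returned '', offset=15

Answer: 15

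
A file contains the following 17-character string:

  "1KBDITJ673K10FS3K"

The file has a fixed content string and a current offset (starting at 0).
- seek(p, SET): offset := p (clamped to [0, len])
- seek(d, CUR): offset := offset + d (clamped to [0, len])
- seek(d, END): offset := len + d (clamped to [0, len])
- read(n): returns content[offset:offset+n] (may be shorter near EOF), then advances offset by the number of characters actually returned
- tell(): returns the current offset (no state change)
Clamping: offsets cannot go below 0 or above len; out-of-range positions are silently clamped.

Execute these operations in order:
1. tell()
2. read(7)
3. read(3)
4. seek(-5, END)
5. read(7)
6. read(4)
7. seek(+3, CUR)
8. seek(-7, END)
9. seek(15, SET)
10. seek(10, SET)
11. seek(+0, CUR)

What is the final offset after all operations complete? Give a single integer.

Answer: 10

Derivation:
After 1 (tell()): offset=0
After 2 (read(7)): returned '1KBDITJ', offset=7
After 3 (read(3)): returned '673', offset=10
After 4 (seek(-5, END)): offset=12
After 5 (read(7)): returned '0FS3K', offset=17
After 6 (read(4)): returned '', offset=17
After 7 (seek(+3, CUR)): offset=17
After 8 (seek(-7, END)): offset=10
After 9 (seek(15, SET)): offset=15
After 10 (seek(10, SET)): offset=10
After 11 (seek(+0, CUR)): offset=10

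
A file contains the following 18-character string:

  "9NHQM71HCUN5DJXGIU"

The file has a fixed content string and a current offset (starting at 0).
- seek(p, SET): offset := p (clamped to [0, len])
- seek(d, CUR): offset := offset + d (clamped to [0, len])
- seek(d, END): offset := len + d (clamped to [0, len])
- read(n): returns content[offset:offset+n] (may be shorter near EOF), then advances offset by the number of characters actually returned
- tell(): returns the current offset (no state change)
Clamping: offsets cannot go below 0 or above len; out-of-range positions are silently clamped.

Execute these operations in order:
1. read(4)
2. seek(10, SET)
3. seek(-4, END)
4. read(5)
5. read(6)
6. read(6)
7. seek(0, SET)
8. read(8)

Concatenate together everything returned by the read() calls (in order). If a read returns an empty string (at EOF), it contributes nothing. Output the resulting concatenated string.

Answer: 9NHQXGIU9NHQM71H

Derivation:
After 1 (read(4)): returned '9NHQ', offset=4
After 2 (seek(10, SET)): offset=10
After 3 (seek(-4, END)): offset=14
After 4 (read(5)): returned 'XGIU', offset=18
After 5 (read(6)): returned '', offset=18
After 6 (read(6)): returned '', offset=18
After 7 (seek(0, SET)): offset=0
After 8 (read(8)): returned '9NHQM71H', offset=8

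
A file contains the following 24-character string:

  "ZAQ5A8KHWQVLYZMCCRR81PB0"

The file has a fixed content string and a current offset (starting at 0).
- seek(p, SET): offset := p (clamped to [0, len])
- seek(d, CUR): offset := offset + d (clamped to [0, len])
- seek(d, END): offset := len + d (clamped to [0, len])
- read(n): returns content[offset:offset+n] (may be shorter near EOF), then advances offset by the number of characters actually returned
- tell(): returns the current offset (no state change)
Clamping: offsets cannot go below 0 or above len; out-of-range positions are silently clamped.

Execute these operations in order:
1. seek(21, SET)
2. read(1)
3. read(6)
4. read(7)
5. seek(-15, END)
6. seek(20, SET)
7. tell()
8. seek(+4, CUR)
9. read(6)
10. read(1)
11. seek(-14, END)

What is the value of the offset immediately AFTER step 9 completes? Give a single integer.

Answer: 24

Derivation:
After 1 (seek(21, SET)): offset=21
After 2 (read(1)): returned 'P', offset=22
After 3 (read(6)): returned 'B0', offset=24
After 4 (read(7)): returned '', offset=24
After 5 (seek(-15, END)): offset=9
After 6 (seek(20, SET)): offset=20
After 7 (tell()): offset=20
After 8 (seek(+4, CUR)): offset=24
After 9 (read(6)): returned '', offset=24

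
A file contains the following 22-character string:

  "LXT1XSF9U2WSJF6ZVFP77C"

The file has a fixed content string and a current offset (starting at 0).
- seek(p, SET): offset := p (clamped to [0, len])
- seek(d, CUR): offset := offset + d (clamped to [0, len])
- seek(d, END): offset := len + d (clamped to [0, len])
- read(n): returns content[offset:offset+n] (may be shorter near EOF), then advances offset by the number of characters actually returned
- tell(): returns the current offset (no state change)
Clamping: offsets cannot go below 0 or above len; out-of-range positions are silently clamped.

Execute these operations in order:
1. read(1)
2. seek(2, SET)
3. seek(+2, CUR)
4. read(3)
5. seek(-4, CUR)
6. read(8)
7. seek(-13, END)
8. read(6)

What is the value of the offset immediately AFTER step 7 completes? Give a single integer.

Answer: 9

Derivation:
After 1 (read(1)): returned 'L', offset=1
After 2 (seek(2, SET)): offset=2
After 3 (seek(+2, CUR)): offset=4
After 4 (read(3)): returned 'XSF', offset=7
After 5 (seek(-4, CUR)): offset=3
After 6 (read(8)): returned '1XSF9U2W', offset=11
After 7 (seek(-13, END)): offset=9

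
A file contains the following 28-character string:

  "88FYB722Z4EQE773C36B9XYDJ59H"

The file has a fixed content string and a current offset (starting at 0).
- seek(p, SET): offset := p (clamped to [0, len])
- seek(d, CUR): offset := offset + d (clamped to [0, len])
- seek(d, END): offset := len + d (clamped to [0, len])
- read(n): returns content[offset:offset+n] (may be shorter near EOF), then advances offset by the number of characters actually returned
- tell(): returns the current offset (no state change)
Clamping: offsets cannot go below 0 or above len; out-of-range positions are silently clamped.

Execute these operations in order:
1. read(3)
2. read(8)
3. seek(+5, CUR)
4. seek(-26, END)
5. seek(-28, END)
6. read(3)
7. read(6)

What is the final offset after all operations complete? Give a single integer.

After 1 (read(3)): returned '88F', offset=3
After 2 (read(8)): returned 'YB722Z4E', offset=11
After 3 (seek(+5, CUR)): offset=16
After 4 (seek(-26, END)): offset=2
After 5 (seek(-28, END)): offset=0
After 6 (read(3)): returned '88F', offset=3
After 7 (read(6)): returned 'YB722Z', offset=9

Answer: 9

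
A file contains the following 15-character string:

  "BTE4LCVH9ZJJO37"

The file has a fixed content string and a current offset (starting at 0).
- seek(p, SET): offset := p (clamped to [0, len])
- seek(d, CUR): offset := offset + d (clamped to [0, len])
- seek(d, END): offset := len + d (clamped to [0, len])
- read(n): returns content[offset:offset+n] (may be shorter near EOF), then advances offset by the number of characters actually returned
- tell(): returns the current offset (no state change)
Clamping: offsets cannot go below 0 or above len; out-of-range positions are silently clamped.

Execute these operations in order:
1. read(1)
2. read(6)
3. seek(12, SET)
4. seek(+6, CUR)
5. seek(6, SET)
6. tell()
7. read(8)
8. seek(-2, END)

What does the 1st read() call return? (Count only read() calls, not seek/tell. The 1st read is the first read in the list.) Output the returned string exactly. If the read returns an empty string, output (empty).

After 1 (read(1)): returned 'B', offset=1
After 2 (read(6)): returned 'TE4LCV', offset=7
After 3 (seek(12, SET)): offset=12
After 4 (seek(+6, CUR)): offset=15
After 5 (seek(6, SET)): offset=6
After 6 (tell()): offset=6
After 7 (read(8)): returned 'VH9ZJJO3', offset=14
After 8 (seek(-2, END)): offset=13

Answer: B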